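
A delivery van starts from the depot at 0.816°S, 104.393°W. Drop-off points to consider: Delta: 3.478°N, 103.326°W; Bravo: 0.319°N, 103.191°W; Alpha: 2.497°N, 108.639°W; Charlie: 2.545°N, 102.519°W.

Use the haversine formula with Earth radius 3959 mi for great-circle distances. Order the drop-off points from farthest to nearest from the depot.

Alpha, Delta, Charlie, Bravo

Distance from the depot at 0.816°S, 104.393°W to each:
Alpha 2.497°N, 108.639°W: 372.1 mi
Delta 3.478°N, 103.326°W: 305.7 mi
Charlie 2.545°N, 102.519°W: 265.9 mi
Bravo 0.319°N, 103.191°W: 114.2 mi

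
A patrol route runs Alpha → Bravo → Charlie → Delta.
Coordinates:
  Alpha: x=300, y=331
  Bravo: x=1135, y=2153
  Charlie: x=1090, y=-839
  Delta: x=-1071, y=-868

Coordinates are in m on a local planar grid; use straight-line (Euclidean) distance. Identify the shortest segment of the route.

Alpha–Bravo

Leg distances:
Alpha→Bravo: 2004.2 m
Bravo→Charlie: 2992.3 m
Charlie→Delta: 2161.2 m
The shortest leg is Alpha–Bravo at 2004.2 m.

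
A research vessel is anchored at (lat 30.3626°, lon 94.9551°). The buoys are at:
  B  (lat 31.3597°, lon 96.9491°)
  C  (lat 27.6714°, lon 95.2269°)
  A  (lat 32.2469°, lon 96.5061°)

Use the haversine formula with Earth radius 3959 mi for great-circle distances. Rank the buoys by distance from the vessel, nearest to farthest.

B, A, C

Computing each great-circle distance from (lat 30.3626°, lon 94.9551°):
B (lat 31.3597°, lon 96.9491°): 136.9 mi
A (lat 32.2469°, lon 96.5061°): 159.2 mi
C (lat 27.6714°, lon 95.2269°): 186.7 mi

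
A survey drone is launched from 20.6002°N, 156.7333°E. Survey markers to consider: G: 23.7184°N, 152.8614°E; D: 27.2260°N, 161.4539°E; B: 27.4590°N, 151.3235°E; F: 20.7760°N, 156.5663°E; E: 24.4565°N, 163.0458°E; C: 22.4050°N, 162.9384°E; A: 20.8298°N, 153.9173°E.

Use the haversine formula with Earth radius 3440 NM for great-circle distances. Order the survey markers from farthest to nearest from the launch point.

Distance from the launch point at 20.6002°N, 156.7333°E to each:
B 27.4590°N, 151.3235°E: 507.3 NM
D 27.2260°N, 161.4539°E: 474.6 NM
E 24.4565°N, 163.0458°E: 419.6 NM
C 22.4050°N, 162.9384°E: 363.1 NM
G 23.7184°N, 152.8614°E: 285.3 NM
A 20.8298°N, 153.9173°E: 158.7 NM
F 20.7760°N, 156.5663°E: 14.1 NM

B, D, E, C, G, A, F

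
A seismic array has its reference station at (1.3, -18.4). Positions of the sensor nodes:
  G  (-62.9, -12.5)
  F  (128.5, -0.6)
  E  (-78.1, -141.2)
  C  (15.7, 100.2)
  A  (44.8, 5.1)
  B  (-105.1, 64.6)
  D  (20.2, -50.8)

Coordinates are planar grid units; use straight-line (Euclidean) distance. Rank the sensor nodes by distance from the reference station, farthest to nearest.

Distance from the reference station at (1.3, -18.4) to each:
E (-78.1, -141.2): 146.2
B (-105.1, 64.6): 134.9
F (128.5, -0.6): 128.4
C (15.7, 100.2): 119.5
G (-62.9, -12.5): 64.5
A (44.8, 5.1): 49.4
D (20.2, -50.8): 37.5

E, B, F, C, G, A, D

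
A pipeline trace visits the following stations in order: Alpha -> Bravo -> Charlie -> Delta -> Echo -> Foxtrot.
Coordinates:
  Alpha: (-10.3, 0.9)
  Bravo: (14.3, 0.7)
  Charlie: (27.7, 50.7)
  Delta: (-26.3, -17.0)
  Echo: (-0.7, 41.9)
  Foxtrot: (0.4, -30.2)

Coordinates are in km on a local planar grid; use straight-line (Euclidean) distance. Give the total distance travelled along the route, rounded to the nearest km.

Leg distances:
Alpha→Bravo: 24.6 km  (cumulative 24.6 km)
Bravo→Charlie: 51.8 km  (cumulative 76.4 km)
Charlie→Delta: 86.6 km  (cumulative 163.0 km)
Delta→Echo: 64.2 km  (cumulative 227.2 km)
Echo→Foxtrot: 72.1 km  (cumulative 299.3 km)
Total route length ≈ 299 km.

299 km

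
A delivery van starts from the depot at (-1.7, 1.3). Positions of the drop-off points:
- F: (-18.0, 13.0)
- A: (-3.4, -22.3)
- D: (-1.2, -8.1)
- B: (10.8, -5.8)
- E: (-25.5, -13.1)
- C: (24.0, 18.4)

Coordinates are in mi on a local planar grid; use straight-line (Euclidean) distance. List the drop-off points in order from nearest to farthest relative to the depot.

D, B, F, A, E, C

Distances from the depot:
D (-1.2, -8.1): 9.4 mi
B (10.8, -5.8): 14.4 mi
F (-18.0, 13.0): 20.1 mi
A (-3.4, -22.3): 23.7 mi
E (-25.5, -13.1): 27.8 mi
C (24.0, 18.4): 30.9 mi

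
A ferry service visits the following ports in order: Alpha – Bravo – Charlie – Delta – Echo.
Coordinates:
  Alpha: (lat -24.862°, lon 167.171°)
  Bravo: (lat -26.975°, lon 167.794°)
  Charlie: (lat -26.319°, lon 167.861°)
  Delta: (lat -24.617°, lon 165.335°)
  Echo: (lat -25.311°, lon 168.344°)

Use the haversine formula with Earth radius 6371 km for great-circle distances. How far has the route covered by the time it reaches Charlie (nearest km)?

Leg distances:
Alpha→Bravo: 243.1 km  (cumulative 243.1 km)
Bravo→Charlie: 73.2 km  (cumulative 316.3 km)
Cumulative distance at Charlie ≈ 316 km.

316 km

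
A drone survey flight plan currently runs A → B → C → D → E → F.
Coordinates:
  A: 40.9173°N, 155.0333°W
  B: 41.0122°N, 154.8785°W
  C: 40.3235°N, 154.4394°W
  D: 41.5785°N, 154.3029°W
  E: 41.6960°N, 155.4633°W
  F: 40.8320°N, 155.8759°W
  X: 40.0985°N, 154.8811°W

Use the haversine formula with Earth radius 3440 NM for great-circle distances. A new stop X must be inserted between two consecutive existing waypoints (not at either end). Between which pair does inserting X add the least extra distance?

between B and C

Added distance for inserting X between each consecutive pair:
A–B: 95.5 NM
B–C: 33.3 NM
C–D: 41.4 NM
D–E: 139.6 NM
E–F: 107.6 NM
Smallest added distance is 33.3 NM, inserting between B and C.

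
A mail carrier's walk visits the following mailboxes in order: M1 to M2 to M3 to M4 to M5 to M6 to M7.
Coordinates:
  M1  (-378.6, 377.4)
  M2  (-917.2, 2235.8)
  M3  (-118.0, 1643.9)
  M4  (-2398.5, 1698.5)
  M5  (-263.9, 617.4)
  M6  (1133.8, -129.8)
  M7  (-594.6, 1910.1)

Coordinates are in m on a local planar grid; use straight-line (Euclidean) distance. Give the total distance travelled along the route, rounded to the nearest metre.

Leg distances:
M1→M2: 1934.9 m  (cumulative 1934.9 m)
M2→M3: 994.5 m  (cumulative 2929.4 m)
M3→M4: 2281.2 m  (cumulative 5210.5 m)
M4→M5: 2392.8 m  (cumulative 7603.3 m)
M5→M6: 1584.9 m  (cumulative 9188.2 m)
M6→M7: 2673.7 m  (cumulative 11861.9 m)
Total route length ≈ 11862 m.

11862 m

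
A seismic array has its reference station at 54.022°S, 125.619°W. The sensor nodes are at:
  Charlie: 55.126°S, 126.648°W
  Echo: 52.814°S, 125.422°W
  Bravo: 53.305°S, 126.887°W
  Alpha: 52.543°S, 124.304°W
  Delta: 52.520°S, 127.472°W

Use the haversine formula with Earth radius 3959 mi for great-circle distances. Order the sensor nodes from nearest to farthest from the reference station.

Distances from the reference station:
Bravo 53.305°S, 126.887°W: 71.8 mi
Echo 52.814°S, 125.422°W: 83.9 mi
Charlie 55.126°S, 126.648°W: 86.7 mi
Alpha 52.543°S, 124.304°W: 115.7 mi
Delta 52.520°S, 127.472°W: 129.0 mi

Bravo, Echo, Charlie, Alpha, Delta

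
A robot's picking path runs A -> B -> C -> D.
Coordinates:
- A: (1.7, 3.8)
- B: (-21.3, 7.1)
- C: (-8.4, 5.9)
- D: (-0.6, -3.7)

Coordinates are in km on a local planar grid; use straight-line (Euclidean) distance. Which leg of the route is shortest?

C–D

Leg distances:
A→B: 23.2 km
B→C: 13.0 km
C→D: 12.4 km
The shortest leg is C–D at 12.4 km.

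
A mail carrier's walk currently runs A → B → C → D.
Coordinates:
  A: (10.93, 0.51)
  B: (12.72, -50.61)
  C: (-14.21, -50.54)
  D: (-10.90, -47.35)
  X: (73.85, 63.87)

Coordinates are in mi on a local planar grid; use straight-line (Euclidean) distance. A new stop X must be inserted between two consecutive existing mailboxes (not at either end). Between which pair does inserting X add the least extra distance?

Added distance for inserting X between each consecutive pair:
A–B: 167.9 mi
B–C: 247.2 mi
C–D: 279.6 mi
Smallest added distance is 167.9 mi, inserting between A and B.

between A and B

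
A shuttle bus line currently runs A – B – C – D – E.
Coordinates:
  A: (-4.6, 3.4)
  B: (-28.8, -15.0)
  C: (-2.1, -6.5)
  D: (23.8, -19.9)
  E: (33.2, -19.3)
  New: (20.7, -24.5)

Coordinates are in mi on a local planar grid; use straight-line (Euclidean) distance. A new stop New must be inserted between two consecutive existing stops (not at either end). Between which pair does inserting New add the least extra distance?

Added distance for inserting New between each consecutive pair:
A–B: 57.7 mi
B–C: 51.4 mi
C–D: 5.4 mi
D–E: 9.7 mi
Smallest added distance is 5.4 mi, inserting between C and D.

between C and D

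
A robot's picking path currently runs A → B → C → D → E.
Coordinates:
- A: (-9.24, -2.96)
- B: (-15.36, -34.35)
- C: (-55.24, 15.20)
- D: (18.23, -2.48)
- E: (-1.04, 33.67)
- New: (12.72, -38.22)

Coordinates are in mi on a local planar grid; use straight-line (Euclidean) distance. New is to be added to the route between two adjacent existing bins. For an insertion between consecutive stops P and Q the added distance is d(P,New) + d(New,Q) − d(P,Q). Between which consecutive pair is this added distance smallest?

Added distance for inserting New between each consecutive pair:
A–B: 37.9 mi
B–C: 51.2 mi
C–D: 47.0 mi
D–E: 68.4 mi
Smallest added distance is 37.9 mi, inserting between A and B.

between A and B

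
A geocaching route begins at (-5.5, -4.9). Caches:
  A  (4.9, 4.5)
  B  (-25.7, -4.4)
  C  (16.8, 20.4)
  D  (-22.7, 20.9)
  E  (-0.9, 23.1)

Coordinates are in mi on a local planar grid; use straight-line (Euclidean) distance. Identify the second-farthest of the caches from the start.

Distance to each, sorted:
C: 33.7 mi
D: 31.0 mi
E: 28.4 mi
B: 20.2 mi
A: 14.0 mi
The second-farthest is D at 31.0 mi.

D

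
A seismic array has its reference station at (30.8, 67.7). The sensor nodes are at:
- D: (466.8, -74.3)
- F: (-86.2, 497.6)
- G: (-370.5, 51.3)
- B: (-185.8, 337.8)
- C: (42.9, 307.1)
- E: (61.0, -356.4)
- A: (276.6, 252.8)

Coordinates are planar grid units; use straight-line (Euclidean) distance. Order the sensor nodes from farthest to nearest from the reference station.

D, F, E, G, B, A, C

Distances from the reference station:
D (466.8, -74.3): 458.5
F (-86.2, 497.6): 445.5
E (61.0, -356.4): 425.2
G (-370.5, 51.3): 401.6
B (-185.8, 337.8): 346.2
A (276.6, 252.8): 307.7
C (42.9, 307.1): 239.7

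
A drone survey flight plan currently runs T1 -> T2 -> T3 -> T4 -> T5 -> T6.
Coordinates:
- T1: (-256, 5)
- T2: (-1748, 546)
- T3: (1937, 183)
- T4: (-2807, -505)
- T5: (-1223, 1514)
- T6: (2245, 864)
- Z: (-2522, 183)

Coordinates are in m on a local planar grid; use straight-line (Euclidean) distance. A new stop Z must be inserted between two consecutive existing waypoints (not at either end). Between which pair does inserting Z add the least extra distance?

between T4 and T5

Added distance for inserting Z between each consecutive pair:
T1–T2: 1540.8 m
T2–T3: 1611.1 m
T3–T4: 410.1 m
T4–T5: 38.3 m
T5–T6: 3146.8 m
Smallest added distance is 38.3 m, inserting between T4 and T5.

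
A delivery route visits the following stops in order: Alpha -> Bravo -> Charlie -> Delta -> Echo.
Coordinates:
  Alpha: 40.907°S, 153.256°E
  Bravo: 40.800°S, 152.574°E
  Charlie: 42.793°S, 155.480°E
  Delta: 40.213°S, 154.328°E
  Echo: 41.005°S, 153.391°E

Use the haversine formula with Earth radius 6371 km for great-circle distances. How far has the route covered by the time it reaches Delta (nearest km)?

688 km

Leg distances:
Alpha→Bravo: 58.6 km  (cumulative 58.6 km)
Bravo→Charlie: 327.3 km  (cumulative 385.9 km)
Charlie→Delta: 302.5 km  (cumulative 688.4 km)
Cumulative distance at Delta ≈ 688 km.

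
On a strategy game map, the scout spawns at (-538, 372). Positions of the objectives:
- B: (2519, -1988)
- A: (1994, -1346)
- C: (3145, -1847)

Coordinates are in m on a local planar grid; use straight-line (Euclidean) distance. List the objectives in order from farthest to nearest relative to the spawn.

C, B, A

Distances from the spawn:
C (3145, -1847): 4299.8 m
B (2519, -1988): 3862.0 m
A (1994, -1346): 3059.8 m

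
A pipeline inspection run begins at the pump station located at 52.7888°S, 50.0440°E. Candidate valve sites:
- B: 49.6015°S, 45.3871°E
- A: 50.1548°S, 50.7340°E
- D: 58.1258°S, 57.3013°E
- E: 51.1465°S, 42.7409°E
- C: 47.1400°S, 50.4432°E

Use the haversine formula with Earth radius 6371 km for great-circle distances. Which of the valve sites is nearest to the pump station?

A

Distances from the pump station (52.7888°S, 50.0440°E):
A: 296.8 km
B: 480.3 km
E: 532.3 km
C: 628.8 km
D: 748.5 km
The nearest is A at 296.8 km.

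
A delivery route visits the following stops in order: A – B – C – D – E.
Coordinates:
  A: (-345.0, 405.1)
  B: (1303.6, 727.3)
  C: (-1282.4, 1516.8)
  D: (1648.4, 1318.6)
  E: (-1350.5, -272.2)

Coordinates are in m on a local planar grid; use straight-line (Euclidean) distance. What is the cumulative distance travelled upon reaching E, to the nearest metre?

Leg distances:
A→B: 1679.8 m  (cumulative 1679.8 m)
B→C: 2703.8 m  (cumulative 4383.6 m)
C→D: 2937.5 m  (cumulative 7321.1 m)
D→E: 3394.7 m  (cumulative 10715.8 m)
Cumulative distance at E ≈ 10716 m.

10716 m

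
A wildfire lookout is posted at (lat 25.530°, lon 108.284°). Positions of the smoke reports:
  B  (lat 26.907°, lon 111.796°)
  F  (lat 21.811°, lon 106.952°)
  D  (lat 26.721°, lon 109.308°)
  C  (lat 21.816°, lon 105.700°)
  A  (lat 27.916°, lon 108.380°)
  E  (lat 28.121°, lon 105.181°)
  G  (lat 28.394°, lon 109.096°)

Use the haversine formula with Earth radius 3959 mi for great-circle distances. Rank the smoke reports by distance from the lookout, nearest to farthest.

D, A, G, B, E, F, C

Distances from the lookout:
D (lat 26.721°, lon 109.308°): 104.0 mi
A (lat 27.916°, lon 108.380°): 165.0 mi
G (lat 28.394°, lon 109.096°): 204.1 mi
B (lat 26.907°, lon 111.796°): 237.6 mi
E (lat 28.121°, lon 105.181°): 262.0 mi
F (lat 21.811°, lon 106.952°): 270.4 mi
C (lat 21.816°, lon 105.700°): 304.3 mi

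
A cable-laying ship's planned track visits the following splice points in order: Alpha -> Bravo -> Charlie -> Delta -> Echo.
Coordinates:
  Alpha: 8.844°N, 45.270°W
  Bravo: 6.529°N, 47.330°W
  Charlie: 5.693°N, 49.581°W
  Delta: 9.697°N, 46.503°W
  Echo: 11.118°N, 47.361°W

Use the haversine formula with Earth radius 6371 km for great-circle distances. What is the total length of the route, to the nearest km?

1352 km

Leg distances:
Alpha→Bravo: 343.2 km  (cumulative 343.2 km)
Bravo→Charlie: 265.7 km  (cumulative 608.9 km)
Charlie→Delta: 559.7 km  (cumulative 1168.5 km)
Delta→Echo: 183.8 km  (cumulative 1352.3 km)
Total route length ≈ 1352 km.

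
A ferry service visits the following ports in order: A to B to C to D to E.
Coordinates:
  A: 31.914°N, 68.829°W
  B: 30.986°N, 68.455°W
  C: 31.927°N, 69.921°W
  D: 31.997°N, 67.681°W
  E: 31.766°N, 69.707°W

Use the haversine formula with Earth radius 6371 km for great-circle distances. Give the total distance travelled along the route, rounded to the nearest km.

688 km

Leg distances:
A→B: 109.1 km  (cumulative 109.1 km)
B→C: 174.0 km  (cumulative 283.1 km)
C→D: 211.5 km  (cumulative 494.6 km)
D→E: 193.0 km  (cumulative 687.6 km)
Total route length ≈ 688 km.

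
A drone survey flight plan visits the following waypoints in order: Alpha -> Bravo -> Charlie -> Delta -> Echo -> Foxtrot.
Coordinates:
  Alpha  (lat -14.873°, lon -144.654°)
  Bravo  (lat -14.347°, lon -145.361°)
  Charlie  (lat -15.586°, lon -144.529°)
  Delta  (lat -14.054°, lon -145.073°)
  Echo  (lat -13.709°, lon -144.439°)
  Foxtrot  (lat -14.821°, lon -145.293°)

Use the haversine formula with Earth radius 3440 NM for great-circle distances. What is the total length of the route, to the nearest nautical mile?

Leg distances:
Alpha→Bravo: 51.8 NM  (cumulative 51.8 NM)
Bravo→Charlie: 88.7 NM  (cumulative 140.5 NM)
Charlie→Delta: 97.2 NM  (cumulative 237.7 NM)
Delta→Echo: 42.4 NM  (cumulative 280.1 NM)
Echo→Foxtrot: 83.2 NM  (cumulative 363.3 NM)
Total route length ≈ 363 NM.

363 NM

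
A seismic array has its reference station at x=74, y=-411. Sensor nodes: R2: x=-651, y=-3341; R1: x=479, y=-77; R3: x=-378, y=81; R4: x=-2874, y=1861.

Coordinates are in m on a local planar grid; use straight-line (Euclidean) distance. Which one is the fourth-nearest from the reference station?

Distance to each, sorted:
R1: 525.0 m
R3: 668.1 m
R2: 3018.4 m
R4: 3721.9 m
The fourth-nearest is R4 at 3721.9 m.

R4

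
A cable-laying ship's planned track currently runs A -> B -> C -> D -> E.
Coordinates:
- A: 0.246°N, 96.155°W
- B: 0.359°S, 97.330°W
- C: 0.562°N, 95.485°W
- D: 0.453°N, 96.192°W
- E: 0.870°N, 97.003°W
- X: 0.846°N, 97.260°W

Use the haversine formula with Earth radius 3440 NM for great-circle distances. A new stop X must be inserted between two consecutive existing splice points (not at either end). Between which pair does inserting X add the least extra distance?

between D and E

Added distance for inserting X between each consecutive pair:
A–B: 68.6 NM
B–C: 56.6 NM
C–D: 133.3 NM
D–E: 29.1 NM
Smallest added distance is 29.1 NM, inserting between D and E.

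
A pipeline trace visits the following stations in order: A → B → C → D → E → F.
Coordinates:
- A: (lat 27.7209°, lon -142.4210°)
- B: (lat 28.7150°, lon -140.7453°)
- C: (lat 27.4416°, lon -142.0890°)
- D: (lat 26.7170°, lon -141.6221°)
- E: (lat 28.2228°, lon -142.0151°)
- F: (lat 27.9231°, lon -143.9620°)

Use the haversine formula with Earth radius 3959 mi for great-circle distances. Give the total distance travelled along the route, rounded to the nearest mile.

Leg distances:
A→B: 123.0 mi  (cumulative 123.0 mi)
B→C: 120.2 mi  (cumulative 243.2 mi)
C→D: 57.7 mi  (cumulative 300.9 mi)
D→E: 106.8 mi  (cumulative 407.7 mi)
E→F: 120.5 mi  (cumulative 528.2 mi)
Total route length ≈ 528 mi.

528 mi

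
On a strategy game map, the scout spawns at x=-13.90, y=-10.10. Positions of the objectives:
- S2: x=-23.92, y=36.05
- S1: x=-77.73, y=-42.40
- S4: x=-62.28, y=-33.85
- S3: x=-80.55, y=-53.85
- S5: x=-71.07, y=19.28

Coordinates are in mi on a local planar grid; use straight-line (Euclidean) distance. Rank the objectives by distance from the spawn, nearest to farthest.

Distances from the spawn:
S2 x=-23.92, y=36.05: 47.2 mi
S4 x=-62.28, y=-33.85: 53.9 mi
S5 x=-71.07, y=19.28: 64.3 mi
S1 x=-77.73, y=-42.40: 71.5 mi
S3 x=-80.55, y=-53.85: 79.7 mi

S2, S4, S5, S1, S3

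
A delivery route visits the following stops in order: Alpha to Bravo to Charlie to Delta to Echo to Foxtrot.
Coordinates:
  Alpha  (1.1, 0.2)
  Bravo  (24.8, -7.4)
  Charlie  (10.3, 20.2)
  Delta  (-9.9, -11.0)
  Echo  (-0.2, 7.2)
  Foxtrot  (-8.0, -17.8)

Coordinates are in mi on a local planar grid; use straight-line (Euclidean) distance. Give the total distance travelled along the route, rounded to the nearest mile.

140 mi

Leg distances:
Alpha→Bravo: 24.9 mi  (cumulative 24.9 mi)
Bravo→Charlie: 31.2 mi  (cumulative 56.1 mi)
Charlie→Delta: 37.2 mi  (cumulative 93.2 mi)
Delta→Echo: 20.6 mi  (cumulative 113.9 mi)
Echo→Foxtrot: 26.2 mi  (cumulative 140.0 mi)
Total route length ≈ 140 mi.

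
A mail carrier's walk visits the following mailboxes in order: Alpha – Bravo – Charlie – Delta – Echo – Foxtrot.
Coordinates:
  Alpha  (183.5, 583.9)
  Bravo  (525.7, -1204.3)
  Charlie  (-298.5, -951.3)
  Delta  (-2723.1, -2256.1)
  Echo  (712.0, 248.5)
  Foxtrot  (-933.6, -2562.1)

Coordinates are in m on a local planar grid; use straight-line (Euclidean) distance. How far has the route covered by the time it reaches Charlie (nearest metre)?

2683 m

Leg distances:
Alpha→Bravo: 1820.6 m  (cumulative 1820.6 m)
Bravo→Charlie: 862.2 m  (cumulative 2682.8 m)
Cumulative distance at Charlie ≈ 2683 m.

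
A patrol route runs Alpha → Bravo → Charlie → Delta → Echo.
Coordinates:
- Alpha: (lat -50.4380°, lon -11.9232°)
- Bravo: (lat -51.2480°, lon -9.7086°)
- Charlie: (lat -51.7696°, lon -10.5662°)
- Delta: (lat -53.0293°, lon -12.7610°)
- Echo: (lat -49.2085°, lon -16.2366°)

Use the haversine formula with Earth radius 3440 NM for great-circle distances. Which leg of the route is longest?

Leg distances:
Alpha→Bravo: 97.0 NM
Bravo→Charlie: 44.8 NM
Charlie→Delta: 110.4 NM
Delta→Echo: 264.1 NM
The longest leg is Delta–Echo at 264.1 NM.

Delta–Echo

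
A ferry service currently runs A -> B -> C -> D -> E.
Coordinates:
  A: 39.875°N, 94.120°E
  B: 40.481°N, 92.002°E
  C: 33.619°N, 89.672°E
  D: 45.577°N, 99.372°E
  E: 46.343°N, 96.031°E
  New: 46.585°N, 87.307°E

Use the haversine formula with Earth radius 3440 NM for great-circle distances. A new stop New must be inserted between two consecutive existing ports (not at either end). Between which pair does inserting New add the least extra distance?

between C and D

Added distance for inserting New between each consecutive pair:
A–B: 816.4 NM
B–C: 778.5 NM
C–D: 446.3 NM
D–E: 719.7 NM
Smallest added distance is 446.3 NM, inserting between C and D.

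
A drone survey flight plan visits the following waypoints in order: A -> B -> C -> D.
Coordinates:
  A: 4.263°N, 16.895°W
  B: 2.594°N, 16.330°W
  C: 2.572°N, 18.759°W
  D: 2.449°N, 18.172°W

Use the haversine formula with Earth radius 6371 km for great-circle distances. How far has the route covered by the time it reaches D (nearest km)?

532 km

Leg distances:
A→B: 195.9 km  (cumulative 195.9 km)
B→C: 269.8 km  (cumulative 465.7 km)
C→D: 66.6 km  (cumulative 532.3 km)
Cumulative distance at D ≈ 532 km.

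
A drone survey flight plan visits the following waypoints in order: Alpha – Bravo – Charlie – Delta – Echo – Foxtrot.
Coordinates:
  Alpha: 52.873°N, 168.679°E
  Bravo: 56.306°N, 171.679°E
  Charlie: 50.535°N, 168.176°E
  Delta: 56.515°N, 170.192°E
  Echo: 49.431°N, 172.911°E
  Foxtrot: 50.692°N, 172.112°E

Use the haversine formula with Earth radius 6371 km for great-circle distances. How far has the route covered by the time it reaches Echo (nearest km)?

2596 km

Leg distances:
Alpha→Bravo: 427.8 km  (cumulative 427.8 km)
Bravo→Charlie: 682.2 km  (cumulative 1110.0 km)
Charlie→Delta: 678.1 km  (cumulative 1788.0 km)
Delta→Echo: 808.3 km  (cumulative 2596.4 km)
Cumulative distance at Echo ≈ 2596 km.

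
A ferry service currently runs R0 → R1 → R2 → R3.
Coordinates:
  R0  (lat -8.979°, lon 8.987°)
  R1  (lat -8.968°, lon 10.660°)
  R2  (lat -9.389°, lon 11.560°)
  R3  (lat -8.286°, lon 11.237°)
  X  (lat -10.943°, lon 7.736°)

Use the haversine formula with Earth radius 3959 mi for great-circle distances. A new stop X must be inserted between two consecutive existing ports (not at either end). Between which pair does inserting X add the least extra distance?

between R0 and R1

Added distance for inserting X between each consecutive pair:
R0–R1: 287.3 mi
R1–R2: 454.7 mi
R2–R3: 503.0 mi
Smallest added distance is 287.3 mi, inserting between R0 and R1.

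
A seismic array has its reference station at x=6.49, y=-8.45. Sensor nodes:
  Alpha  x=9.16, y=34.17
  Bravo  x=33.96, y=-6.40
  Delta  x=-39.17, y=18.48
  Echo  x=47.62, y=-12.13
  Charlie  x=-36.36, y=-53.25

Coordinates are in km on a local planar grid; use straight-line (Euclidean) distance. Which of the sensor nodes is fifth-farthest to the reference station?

Bravo

Distance to each, sorted:
Charlie: 62.0 km
Delta: 53.0 km
Alpha: 42.7 km
Echo: 41.3 km
Bravo: 27.5 km
The fifth-farthest is Bravo at 27.5 km.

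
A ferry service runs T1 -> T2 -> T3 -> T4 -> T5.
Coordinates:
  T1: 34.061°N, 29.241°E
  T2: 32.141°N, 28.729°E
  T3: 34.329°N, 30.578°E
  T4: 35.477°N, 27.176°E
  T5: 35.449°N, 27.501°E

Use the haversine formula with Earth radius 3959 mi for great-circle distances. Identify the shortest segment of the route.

T4–T5

Leg distances:
T1→T2: 135.9 mi
T2→T3: 185.1 mi
T3→T4: 208.5 mi
T4→T5: 18.4 mi
The shortest leg is T4–T5 at 18.4 mi.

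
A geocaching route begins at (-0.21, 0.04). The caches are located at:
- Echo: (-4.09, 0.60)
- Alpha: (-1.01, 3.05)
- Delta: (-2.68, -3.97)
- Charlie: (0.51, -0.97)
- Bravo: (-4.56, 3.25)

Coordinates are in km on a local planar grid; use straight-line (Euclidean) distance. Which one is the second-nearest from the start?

Distances from the start ((-0.21, 0.04)):
Charlie: 1.2 km
Alpha: 3.1 km
Echo: 3.9 km
Delta: 4.7 km
Bravo: 5.4 km
The second-nearest is Alpha at 3.1 km.

Alpha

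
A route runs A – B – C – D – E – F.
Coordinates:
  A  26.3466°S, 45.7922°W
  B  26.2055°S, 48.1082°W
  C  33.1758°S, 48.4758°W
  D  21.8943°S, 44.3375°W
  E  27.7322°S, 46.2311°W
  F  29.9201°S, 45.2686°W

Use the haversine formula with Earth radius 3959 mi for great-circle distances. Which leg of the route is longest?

C–D

Leg distances:
A→B: 143.8 mi
B→C: 482.1 mi
C→D: 819.5 mi
D→E: 420.5 mi
E→F: 162.0 mi
The longest leg is C–D at 819.5 mi.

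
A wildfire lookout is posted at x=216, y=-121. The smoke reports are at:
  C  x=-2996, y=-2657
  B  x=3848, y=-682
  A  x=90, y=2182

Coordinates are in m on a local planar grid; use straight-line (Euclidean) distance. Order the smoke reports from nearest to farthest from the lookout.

Distances from the lookout:
A x=90, y=2182: 2306.4 m
B x=3848, y=-682: 3675.1 m
C x=-2996, y=-2657: 4092.5 m

A, B, C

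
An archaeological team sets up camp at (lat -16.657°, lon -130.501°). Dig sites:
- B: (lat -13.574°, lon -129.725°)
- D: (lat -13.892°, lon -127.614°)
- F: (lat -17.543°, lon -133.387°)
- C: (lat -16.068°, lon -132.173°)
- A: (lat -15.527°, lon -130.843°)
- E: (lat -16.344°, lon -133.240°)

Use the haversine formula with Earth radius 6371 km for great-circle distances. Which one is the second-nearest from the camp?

Distance to each, sorted:
A: 130.9 km
C: 190.0 km
E: 294.1 km
F: 322.1 km
B: 352.8 km
D: 436.4 km
The second-nearest is C at 190.0 km.

C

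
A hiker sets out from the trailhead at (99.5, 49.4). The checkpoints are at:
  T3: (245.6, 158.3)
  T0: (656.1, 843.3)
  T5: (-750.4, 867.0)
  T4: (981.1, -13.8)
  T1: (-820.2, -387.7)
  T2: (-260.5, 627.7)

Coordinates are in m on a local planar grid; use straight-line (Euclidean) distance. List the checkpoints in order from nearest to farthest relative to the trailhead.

T3, T2, T4, T0, T1, T5

Distance from the trailhead at (99.5, 49.4) to each:
T3 (245.6, 158.3): 182.2 m
T2 (-260.5, 627.7): 681.2 m
T4 (981.1, -13.8): 883.9 m
T0 (656.1, 843.3): 969.6 m
T1 (-820.2, -387.7): 1018.3 m
T5 (-750.4, 867.0): 1179.3 m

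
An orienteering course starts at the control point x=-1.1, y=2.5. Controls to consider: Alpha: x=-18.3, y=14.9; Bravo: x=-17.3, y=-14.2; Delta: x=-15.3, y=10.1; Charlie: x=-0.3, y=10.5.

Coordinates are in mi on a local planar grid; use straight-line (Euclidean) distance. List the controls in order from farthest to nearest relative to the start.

Distances from the start:
Bravo x=-17.3, y=-14.2: 23.3 mi
Alpha x=-18.3, y=14.9: 21.2 mi
Delta x=-15.3, y=10.1: 16.1 mi
Charlie x=-0.3, y=10.5: 8.0 mi

Bravo, Alpha, Delta, Charlie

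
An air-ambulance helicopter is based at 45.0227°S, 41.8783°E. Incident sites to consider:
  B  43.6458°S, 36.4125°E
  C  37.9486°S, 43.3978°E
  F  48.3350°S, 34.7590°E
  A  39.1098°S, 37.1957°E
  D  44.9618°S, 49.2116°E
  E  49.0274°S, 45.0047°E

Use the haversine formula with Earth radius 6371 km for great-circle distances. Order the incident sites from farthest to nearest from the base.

C, A, F, D, E, B

Distances from the base:
C 37.9486°S, 43.3978°E: 796.7 km
A 39.1098°S, 37.1957°E: 762.4 km
F 48.3350°S, 34.7590°E: 655.8 km
D 44.9618°S, 49.2116°E: 576.5 km
E 49.0274°S, 45.0047°E: 504.3 km
B 43.6458°S, 36.4125°E: 460.8 km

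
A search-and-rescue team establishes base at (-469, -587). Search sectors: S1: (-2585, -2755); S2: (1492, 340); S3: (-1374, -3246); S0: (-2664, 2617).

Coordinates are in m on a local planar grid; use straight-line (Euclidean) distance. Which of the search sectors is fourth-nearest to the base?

Distances from the base ((-469, -587)):
S2: 2169.1 m
S3: 2808.8 m
S1: 3029.5 m
S0: 3883.8 m
The fourth-nearest is S0 at 3883.8 m.

S0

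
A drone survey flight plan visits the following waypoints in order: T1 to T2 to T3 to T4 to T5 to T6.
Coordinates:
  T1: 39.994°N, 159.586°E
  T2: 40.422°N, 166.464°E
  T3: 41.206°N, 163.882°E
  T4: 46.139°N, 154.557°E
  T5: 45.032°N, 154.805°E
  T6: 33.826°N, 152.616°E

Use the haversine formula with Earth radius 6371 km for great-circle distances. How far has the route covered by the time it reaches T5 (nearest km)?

Leg distances:
T1→T2: 585.9 km  (cumulative 585.9 km)
T2→T3: 234.1 km  (cumulative 820.0 km)
T3→T4: 928.2 km  (cumulative 1748.1 km)
T4→T5: 124.6 km  (cumulative 1872.7 km)
Cumulative distance at T5 ≈ 1873 km.

1873 km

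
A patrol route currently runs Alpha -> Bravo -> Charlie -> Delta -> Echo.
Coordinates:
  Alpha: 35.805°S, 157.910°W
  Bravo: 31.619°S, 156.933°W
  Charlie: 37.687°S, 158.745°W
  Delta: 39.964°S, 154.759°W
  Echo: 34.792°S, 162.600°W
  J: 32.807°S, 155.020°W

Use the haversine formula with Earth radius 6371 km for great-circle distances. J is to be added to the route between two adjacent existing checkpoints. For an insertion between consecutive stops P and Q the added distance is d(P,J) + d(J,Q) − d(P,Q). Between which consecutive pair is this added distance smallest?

between Bravo and Charlie

Added distance for inserting J between each consecutive pair:
Alpha–Bravo: 175.2 km
Bravo–Charlie: 167.8 km
Charlie–Delta: 1007.3 km
Delta–Echo: 630.5 km
Smallest added distance is 167.8 km, inserting between Bravo and Charlie.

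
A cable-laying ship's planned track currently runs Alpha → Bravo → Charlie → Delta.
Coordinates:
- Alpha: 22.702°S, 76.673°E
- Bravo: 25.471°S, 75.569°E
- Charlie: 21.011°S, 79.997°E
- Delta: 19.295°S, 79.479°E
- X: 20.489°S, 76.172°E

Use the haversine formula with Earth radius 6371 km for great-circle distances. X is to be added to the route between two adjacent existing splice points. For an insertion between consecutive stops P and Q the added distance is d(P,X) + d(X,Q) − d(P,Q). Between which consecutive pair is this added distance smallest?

between Bravo and Charlie

Added distance for inserting X between each consecutive pair:
Alpha–Bravo: 481.2 km
Bravo–Charlie: 288.2 km
Charlie–Delta: 574.0 km
Smallest added distance is 288.2 km, inserting between Bravo and Charlie.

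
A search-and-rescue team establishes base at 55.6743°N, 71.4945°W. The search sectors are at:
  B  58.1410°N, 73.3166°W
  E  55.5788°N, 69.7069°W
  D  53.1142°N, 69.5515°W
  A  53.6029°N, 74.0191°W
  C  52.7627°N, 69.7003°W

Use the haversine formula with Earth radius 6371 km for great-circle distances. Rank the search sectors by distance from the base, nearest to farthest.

Distance from the base at 55.6743°N, 71.4945°W to each:
E 55.5788°N, 69.7069°W: 112.7 km
A 53.6029°N, 74.0191°W: 281.8 km
B 58.1410°N, 73.3166°W: 295.7 km
D 53.1142°N, 69.5515°W: 311.2 km
C 52.7627°N, 69.7003°W: 344.1 km

E, A, B, D, C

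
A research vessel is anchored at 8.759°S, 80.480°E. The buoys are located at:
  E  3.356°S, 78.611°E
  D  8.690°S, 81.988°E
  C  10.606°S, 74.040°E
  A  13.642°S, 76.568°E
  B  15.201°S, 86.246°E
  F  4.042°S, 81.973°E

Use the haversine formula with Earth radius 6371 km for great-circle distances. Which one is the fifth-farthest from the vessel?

F

Distances from the vessel (8.759°S, 80.480°E):
B: 951.8 km
C: 735.1 km
A: 690.5 km
E: 635.3 km
F: 549.8 km
D: 165.9 km
The fifth-farthest is F at 549.8 km.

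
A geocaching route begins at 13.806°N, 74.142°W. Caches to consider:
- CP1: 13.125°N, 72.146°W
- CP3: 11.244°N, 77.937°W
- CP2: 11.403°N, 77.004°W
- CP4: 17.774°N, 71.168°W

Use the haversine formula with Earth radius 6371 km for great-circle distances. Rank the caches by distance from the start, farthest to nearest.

CP4, CP3, CP2, CP1

Distance from the start at 13.806°N, 74.142°W to each:
CP4 17.774°N, 71.168°W: 544.0 km
CP3 11.244°N, 77.937°W: 500.8 km
CP2 11.403°N, 77.004°W: 409.7 km
CP1 13.125°N, 72.146°W: 228.7 km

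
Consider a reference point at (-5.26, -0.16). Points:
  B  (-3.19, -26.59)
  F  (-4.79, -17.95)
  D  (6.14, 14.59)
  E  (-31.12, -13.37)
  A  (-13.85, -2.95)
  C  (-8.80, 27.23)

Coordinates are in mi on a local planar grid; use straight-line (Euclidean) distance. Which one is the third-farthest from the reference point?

B

Distance to each, sorted:
E: 29.0 mi
C: 27.6 mi
B: 26.5 mi
D: 18.6 mi
F: 17.8 mi
A: 9.0 mi
The third-farthest is B at 26.5 mi.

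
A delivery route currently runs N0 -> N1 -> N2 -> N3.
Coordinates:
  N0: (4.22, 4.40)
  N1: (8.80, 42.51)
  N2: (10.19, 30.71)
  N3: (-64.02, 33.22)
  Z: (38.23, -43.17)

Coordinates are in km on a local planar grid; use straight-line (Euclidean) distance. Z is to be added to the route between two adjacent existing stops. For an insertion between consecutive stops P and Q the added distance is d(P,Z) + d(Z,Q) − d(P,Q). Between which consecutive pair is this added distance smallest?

Added distance for inserting Z between each consecutive pair:
N0–N1: 110.7 km
N1–N2: 157.7 km
N2–N3: 132.4 km
Smallest added distance is 110.7 km, inserting between N0 and N1.

between N0 and N1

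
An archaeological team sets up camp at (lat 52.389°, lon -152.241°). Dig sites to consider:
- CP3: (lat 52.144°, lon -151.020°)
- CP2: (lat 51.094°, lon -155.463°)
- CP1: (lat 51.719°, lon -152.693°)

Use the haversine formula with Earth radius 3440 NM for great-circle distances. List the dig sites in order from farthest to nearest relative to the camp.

CP2, CP3, CP1

Distances from the camp:
CP2 (lat 51.094°, lon -155.463°): 142.8 NM
CP3 (lat 52.144°, lon -151.020°): 47.2 NM
CP1 (lat 51.719°, lon -152.693°): 43.6 NM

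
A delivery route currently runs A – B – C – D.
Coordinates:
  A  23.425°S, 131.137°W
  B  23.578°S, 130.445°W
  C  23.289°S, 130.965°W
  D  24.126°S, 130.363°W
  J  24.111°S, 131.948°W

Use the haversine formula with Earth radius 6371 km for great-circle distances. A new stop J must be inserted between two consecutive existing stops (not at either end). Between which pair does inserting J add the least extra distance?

between C and D

Added distance for inserting J between each consecutive pair:
A–B: 203.7 km
B–C: 237.5 km
C–D: 185.0 km
Smallest added distance is 185.0 km, inserting between C and D.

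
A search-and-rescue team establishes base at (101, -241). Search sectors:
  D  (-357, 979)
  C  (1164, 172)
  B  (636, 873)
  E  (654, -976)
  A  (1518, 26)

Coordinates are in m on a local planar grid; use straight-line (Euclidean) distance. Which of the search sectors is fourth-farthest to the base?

Distances from the base ((101, -241)):
A: 1441.9 m
D: 1303.1 m
B: 1235.8 m
C: 1140.4 m
E: 919.8 m
The fourth-farthest is C at 1140.4 m.

C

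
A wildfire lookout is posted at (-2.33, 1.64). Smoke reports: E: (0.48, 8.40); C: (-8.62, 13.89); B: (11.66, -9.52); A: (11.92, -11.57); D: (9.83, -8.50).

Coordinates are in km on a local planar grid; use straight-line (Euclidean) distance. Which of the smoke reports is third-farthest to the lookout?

D

Distance to each, sorted:
A: 19.4 km
B: 17.9 km
D: 15.8 km
C: 13.8 km
E: 7.3 km
The third-farthest is D at 15.8 km.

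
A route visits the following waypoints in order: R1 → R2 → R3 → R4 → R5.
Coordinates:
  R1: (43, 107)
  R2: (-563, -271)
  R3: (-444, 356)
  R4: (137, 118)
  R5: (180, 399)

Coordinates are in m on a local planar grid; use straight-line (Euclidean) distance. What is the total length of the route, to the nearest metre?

Leg distances:
R1→R2: 714.2 m  (cumulative 714.2 m)
R2→R3: 638.2 m  (cumulative 1352.4 m)
R3→R4: 627.9 m  (cumulative 1980.3 m)
R4→R5: 284.3 m  (cumulative 2264.5 m)
Total route length ≈ 2265 m.

2265 m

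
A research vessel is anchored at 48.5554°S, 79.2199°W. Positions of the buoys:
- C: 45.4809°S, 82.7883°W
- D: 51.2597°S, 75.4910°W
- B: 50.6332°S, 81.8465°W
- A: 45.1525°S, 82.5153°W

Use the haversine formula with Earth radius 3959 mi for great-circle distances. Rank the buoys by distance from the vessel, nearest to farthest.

B, D, C, A

Distances from the vessel:
B 50.6332°S, 81.8465°W: 185.6 mi
D 51.2597°S, 75.4910°W: 249.8 mi
C 45.4809°S, 82.7883°W: 270.8 mi
A 45.1525°S, 82.5153°W: 282.0 mi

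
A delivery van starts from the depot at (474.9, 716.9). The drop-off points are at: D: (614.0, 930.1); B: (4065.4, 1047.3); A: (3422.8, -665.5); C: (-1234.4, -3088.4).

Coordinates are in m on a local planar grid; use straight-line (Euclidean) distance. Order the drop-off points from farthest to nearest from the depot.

Distance from the depot at (474.9, 716.9) to each:
C (-1234.4, -3088.4): 4171.6 m
B (4065.4, 1047.3): 3605.7 m
A (3422.8, -665.5): 3255.9 m
D (614.0, 930.1): 254.6 m

C, B, A, D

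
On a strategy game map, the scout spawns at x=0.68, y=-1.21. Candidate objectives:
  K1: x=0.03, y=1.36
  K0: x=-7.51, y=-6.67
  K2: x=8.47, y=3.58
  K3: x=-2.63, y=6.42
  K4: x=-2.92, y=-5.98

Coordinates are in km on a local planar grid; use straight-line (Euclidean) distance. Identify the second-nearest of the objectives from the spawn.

Distances from the spawn (x=0.68, y=-1.21):
K1: 2.7 km
K4: 6.0 km
K3: 8.3 km
K2: 9.1 km
K0: 9.8 km
The second-nearest is K4 at 6.0 km.

K4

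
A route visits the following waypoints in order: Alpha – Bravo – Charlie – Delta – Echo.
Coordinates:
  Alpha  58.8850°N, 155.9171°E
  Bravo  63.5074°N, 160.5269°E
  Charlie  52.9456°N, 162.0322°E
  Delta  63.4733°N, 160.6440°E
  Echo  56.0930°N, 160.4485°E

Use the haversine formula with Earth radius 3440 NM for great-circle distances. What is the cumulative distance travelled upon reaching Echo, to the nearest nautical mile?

Leg distances:
Alpha→Bravo: 307.7 NM  (cumulative 307.7 NM)
Bravo→Charlie: 635.9 NM  (cumulative 943.6 NM)
Charlie→Delta: 633.6 NM  (cumulative 1577.1 NM)
Delta→Echo: 443.1 NM  (cumulative 2020.3 NM)
Cumulative distance at Echo ≈ 2020 NM.

2020 NM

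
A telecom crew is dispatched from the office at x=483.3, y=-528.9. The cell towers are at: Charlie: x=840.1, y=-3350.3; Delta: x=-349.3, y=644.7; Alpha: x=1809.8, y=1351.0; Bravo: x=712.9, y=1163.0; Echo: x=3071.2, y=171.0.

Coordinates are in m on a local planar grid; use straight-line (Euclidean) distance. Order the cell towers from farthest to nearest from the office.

Charlie, Echo, Alpha, Bravo, Delta

Distances from the office:
Charlie x=840.1, y=-3350.3: 2843.9 m
Echo x=3071.2, y=171.0: 2680.9 m
Alpha x=1809.8, y=1351.0: 2300.8 m
Bravo x=712.9, y=1163.0: 1707.4 m
Delta x=-349.3, y=644.7: 1438.9 m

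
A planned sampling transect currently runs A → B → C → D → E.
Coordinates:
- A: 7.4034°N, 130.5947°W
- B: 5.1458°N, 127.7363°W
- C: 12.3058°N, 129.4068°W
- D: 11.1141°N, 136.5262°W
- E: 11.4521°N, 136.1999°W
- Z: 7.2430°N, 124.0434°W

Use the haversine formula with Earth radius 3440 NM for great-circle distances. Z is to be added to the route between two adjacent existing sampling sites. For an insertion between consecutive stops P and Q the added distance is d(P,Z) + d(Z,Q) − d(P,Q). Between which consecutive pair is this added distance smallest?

Added distance for inserting Z between each consecutive pair:
A–B: 426.2 NM
B–C: 252.0 NM
C–D: 790.1 NM
D–E: 1510.4 NM
Smallest added distance is 252.0 NM, inserting between B and C.

between B and C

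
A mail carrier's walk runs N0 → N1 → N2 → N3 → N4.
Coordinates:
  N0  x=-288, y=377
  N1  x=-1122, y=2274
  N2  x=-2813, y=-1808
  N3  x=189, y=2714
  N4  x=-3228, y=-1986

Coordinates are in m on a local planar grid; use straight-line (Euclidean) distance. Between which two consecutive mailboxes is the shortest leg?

N0–N1

Leg distances:
N0→N1: 2072.2 m
N1→N2: 4418.4 m
N2→N3: 5427.8 m
N3→N4: 5810.8 m
The shortest leg is N0–N1 at 2072.2 m.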